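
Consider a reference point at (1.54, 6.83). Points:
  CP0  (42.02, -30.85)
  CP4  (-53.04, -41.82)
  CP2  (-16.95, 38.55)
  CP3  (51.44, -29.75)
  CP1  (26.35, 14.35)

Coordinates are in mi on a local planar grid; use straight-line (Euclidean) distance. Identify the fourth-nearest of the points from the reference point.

CP3

Distances from the reference point ((1.54, 6.83)):
CP1: 25.9 mi
CP2: 36.7 mi
CP0: 55.3 mi
CP3: 61.9 mi
CP4: 73.1 mi
The fourth-nearest is CP3 at 61.9 mi.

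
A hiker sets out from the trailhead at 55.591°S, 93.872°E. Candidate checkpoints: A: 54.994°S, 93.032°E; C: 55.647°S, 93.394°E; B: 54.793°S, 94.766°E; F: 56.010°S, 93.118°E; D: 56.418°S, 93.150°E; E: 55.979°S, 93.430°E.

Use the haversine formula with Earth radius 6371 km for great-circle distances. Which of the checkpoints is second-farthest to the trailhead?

D

Distance to each, sorted:
B: 105.3 km
D: 102.3 km
A: 85.1 km
F: 66.3 km
E: 51.2 km
C: 30.7 km
The second-farthest is D at 102.3 km.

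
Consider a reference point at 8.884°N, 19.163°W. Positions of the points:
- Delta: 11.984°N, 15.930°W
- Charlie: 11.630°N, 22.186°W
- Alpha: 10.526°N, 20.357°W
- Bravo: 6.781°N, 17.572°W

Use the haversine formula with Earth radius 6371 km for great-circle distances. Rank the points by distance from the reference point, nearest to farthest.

Distance from the reference point at 8.884°N, 19.163°W to each:
Alpha 10.526°N, 20.357°W: 224.6 km
Bravo 6.781°N, 17.572°W: 292.2 km
Charlie 11.630°N, 22.186°W: 450.1 km
Delta 11.984°N, 15.930°W: 493.7 km

Alpha, Bravo, Charlie, Delta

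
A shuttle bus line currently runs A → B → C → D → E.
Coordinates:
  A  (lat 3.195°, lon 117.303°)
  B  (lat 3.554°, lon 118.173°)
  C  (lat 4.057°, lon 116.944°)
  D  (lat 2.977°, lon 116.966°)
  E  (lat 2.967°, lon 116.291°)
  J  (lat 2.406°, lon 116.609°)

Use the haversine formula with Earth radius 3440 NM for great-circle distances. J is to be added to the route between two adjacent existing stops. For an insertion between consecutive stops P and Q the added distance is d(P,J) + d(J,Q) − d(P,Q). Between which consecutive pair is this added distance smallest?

Added distance for inserting J between each consecutive pair:
A–B: 123.0 NM
B–C: 137.9 NM
C–D: 76.7 NM
D–E: 38.6 NM
Smallest added distance is 38.6 NM, inserting between D and E.

between D and E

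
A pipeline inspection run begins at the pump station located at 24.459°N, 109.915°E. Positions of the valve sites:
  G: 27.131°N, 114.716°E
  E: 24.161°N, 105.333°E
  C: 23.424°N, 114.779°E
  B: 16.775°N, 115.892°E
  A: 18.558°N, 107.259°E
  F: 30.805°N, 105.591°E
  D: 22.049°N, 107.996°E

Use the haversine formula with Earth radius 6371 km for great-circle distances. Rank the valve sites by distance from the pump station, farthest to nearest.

Distance from the pump station at 24.459°N, 109.915°E to each:
B 16.775°N, 115.892°E: 1056.5 km
F 30.805°N, 105.591°E: 824.0 km
A 18.558°N, 107.259°E: 711.3 km
G 27.131°N, 114.716°E: 565.0 km
C 23.424°N, 114.779°E: 507.5 km
E 24.161°N, 105.333°E: 465.5 km
D 22.049°N, 107.996°E: 332.0 km

B, F, A, G, C, E, D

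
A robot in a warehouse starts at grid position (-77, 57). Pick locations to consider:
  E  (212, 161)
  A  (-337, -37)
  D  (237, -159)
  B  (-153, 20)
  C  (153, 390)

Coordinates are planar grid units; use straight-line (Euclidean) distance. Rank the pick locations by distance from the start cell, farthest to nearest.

C, D, E, A, B

Distances from the start cell:
C (153, 390): 404.7
D (237, -159): 381.1
E (212, 161): 307.1
A (-337, -37): 276.5
B (-153, 20): 84.5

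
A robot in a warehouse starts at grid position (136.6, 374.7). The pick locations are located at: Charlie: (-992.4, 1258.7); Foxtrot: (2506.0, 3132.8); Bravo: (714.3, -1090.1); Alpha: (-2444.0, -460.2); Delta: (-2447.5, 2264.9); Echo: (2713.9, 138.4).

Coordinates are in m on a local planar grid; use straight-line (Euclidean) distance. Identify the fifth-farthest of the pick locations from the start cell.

Bravo

Distance to each, sorted:
Foxtrot: 3636.1 m
Delta: 3201.6 m
Alpha: 2712.3 m
Echo: 2588.1 m
Bravo: 1574.6 m
Charlie: 1433.9 m
The fifth-farthest is Bravo at 1574.6 m.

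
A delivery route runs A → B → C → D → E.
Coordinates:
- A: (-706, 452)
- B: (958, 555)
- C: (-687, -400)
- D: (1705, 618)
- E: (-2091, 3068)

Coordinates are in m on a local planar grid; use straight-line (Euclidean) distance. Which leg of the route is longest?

D–E

Leg distances:
A→B: 1667.2 m
B→C: 1902.1 m
C→D: 2599.6 m
D→E: 4518.0 m
The longest leg is D–E at 4518.0 m.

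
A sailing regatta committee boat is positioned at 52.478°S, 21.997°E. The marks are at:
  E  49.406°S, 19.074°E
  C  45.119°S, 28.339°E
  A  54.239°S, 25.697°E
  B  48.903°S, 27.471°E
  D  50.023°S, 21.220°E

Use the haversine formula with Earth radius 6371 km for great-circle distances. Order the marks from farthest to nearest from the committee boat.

Distances from the committee boat:
C 45.119°S, 28.339°E: 940.1 km
B 48.903°S, 27.471°E: 553.5 km
E 49.406°S, 19.074°E: 398.2 km
A 54.239°S, 25.697°E: 314.0 km
D 50.023°S, 21.220°E: 278.3 km

C, B, E, A, D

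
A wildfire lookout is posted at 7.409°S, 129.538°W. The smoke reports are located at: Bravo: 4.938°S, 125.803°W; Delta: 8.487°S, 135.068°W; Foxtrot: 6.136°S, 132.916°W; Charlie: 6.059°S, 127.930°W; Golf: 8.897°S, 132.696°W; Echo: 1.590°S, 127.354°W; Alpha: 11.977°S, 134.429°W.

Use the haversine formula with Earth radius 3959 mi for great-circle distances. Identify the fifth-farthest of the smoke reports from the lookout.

Distance to each, sorted:
Alpha: 458.8 mi
Echo: 429.3 mi
Delta: 385.7 mi
Bravo: 308.2 mi
Foxtrot: 247.9 mi
Golf: 239.2 mi
Charlie: 144.5 mi
The fifth-farthest is Foxtrot at 247.9 mi.

Foxtrot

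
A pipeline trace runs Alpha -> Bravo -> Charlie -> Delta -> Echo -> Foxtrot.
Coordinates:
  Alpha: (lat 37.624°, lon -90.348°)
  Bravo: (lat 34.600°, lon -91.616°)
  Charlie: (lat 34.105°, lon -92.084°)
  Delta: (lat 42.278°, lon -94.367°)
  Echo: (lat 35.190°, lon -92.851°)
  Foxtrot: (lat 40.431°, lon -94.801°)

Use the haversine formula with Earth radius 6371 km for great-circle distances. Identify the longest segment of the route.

Charlie–Delta

Leg distances:
Alpha→Bravo: 355.0 km
Bravo→Charlie: 69.8 km
Charlie→Delta: 930.3 km
Delta→Echo: 799.0 km
Echo→Foxtrot: 607.4 km
The longest leg is Charlie–Delta at 930.3 km.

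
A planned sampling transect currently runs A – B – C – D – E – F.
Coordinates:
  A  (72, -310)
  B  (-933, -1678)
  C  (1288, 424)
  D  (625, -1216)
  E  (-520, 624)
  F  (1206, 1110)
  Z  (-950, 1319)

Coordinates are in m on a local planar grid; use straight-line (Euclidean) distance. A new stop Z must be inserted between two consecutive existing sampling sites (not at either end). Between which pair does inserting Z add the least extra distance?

Added distance for inserting Z between each consecutive pair:
A–B: 3222.6 m
B–C: 2349.4 m
C–D: 3625.8 m
D–E: 1634.5 m
E–F: 1190.3 m
Smallest added distance is 1190.3 m, inserting between E and F.

between E and F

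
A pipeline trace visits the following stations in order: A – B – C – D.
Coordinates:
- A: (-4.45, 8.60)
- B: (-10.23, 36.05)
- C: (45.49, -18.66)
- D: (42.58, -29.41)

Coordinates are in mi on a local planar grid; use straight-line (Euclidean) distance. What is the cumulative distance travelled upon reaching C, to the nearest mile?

Leg distances:
A→B: 28.1 mi  (cumulative 28.1 mi)
B→C: 78.1 mi  (cumulative 106.1 mi)
Cumulative distance at C ≈ 106 mi.

106 mi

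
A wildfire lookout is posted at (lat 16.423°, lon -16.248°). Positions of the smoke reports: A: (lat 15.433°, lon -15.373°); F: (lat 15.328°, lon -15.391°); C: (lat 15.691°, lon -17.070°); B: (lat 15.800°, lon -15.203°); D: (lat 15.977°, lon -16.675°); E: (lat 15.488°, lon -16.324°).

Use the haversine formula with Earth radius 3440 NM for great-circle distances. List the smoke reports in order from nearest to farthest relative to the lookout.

Distance from the lookout at (lat 16.423°, lon -16.248°) to each:
D (lat 15.977°, lon -16.675°): 36.4 NM
E (lat 15.488°, lon -16.324°): 56.3 NM
C (lat 15.691°, lon -17.070°): 64.7 NM
B (lat 15.800°, lon -15.203°): 70.9 NM
A (lat 15.433°, lon -15.373°): 78.0 NM
F (lat 15.328°, lon -15.391°): 82.3 NM

D, E, C, B, A, F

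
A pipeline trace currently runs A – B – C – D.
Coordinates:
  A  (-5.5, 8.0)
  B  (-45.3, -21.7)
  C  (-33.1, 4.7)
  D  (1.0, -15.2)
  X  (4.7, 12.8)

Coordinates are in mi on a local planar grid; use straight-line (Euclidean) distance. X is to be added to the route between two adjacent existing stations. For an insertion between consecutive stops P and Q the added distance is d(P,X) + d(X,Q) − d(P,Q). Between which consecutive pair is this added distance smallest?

Added distance for inserting X between each consecutive pair:
A–B: 22.4 mi
B–C: 70.3 mi
C–D: 27.4 mi
Smallest added distance is 22.4 mi, inserting between A and B.

between A and B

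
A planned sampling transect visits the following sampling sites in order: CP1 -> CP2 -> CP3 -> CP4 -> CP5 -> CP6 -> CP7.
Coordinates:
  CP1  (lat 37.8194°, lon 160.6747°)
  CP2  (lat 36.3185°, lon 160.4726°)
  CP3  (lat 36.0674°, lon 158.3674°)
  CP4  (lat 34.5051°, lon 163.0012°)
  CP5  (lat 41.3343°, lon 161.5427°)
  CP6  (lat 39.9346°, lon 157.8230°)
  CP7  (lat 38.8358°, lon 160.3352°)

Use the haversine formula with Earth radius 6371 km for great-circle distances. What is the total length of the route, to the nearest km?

Leg distances:
CP1→CP2: 167.9 km  (cumulative 167.9 km)
CP2→CP3: 191.0 km  (cumulative 358.8 km)
CP3→CP4: 455.0 km  (cumulative 813.8 km)
CP4→CP5: 770.0 km  (cumulative 1583.8 km)
CP5→CP6: 350.3 km  (cumulative 1934.2 km)
CP6→CP7: 248.1 km  (cumulative 2182.2 km)
Total route length ≈ 2182 km.

2182 km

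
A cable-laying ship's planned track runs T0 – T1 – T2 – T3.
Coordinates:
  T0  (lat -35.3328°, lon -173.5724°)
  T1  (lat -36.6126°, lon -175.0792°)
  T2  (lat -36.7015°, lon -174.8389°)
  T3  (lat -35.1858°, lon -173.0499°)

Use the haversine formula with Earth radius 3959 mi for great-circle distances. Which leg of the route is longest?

T2–T3

Leg distances:
T0→T1: 122.1 mi
T1→T2: 14.7 mi
T2→T3: 144.9 mi
The longest leg is T2–T3 at 144.9 mi.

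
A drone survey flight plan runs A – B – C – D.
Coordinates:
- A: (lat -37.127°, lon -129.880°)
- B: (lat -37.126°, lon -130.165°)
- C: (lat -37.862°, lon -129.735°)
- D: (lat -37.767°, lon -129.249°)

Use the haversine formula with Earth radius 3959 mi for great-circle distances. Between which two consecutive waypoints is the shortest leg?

A–B

Leg distances:
A→B: 15.7 mi
B→C: 56.1 mi
C→D: 27.3 mi
The shortest leg is A–B at 15.7 mi.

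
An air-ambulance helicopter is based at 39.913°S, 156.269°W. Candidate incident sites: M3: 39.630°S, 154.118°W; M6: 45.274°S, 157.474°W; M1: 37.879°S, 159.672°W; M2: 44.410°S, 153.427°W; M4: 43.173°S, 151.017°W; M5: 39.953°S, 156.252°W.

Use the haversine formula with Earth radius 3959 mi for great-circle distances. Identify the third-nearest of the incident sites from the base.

Distance to each, sorted:
M5: 2.9 mi
M3: 115.9 mi
M1: 230.7 mi
M2: 343.1 mi
M4: 352.7 mi
M6: 375.5 mi
The third-nearest is M1 at 230.7 mi.

M1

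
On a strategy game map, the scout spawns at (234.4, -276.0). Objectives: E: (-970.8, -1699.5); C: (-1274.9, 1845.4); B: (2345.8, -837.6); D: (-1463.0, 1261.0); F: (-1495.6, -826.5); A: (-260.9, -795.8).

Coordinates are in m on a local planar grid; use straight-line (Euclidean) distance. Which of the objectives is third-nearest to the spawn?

Distances from the spawn ((234.4, -276.0)):
A: 718.0 m
F: 1815.5 m
E: 1865.2 m
B: 2184.8 m
D: 2289.9 m
C: 2603.5 m
The third-nearest is E at 1865.2 m.

E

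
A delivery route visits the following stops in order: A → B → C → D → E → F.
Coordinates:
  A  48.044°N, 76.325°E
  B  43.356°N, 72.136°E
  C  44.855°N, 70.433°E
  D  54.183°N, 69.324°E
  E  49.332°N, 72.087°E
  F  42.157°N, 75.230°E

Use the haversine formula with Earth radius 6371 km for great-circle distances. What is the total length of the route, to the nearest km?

3276 km

Leg distances:
A→B: 614.2 km  (cumulative 614.2 km)
B→C: 215.1 km  (cumulative 829.3 km)
C→D: 1040.3 km  (cumulative 1869.6 km)
D→E: 571.8 km  (cumulative 2441.5 km)
E→F: 834.1 km  (cumulative 3275.5 km)
Total route length ≈ 3276 km.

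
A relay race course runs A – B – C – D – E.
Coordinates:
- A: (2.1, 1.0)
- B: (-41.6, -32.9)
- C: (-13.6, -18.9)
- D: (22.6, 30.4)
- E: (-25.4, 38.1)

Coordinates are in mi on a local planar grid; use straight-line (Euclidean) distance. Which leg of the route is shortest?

B–C

Leg distances:
A→B: 55.3 mi
B→C: 31.3 mi
C→D: 61.2 mi
D→E: 48.6 mi
The shortest leg is B–C at 31.3 mi.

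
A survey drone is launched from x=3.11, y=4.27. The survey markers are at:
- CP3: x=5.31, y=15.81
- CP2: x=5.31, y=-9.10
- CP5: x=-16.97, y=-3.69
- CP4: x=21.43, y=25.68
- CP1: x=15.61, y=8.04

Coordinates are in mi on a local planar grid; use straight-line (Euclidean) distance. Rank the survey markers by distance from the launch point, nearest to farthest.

Distances from the launch point:
CP3 x=5.31, y=15.81: 11.7 mi
CP1 x=15.61, y=8.04: 13.1 mi
CP2 x=5.31, y=-9.10: 13.5 mi
CP5 x=-16.97, y=-3.69: 21.6 mi
CP4 x=21.43, y=25.68: 28.2 mi

CP3, CP1, CP2, CP5, CP4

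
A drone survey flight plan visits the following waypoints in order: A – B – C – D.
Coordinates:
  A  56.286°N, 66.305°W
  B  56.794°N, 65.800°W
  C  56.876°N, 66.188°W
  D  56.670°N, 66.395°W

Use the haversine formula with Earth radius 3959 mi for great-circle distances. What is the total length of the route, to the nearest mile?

Leg distances:
A→B: 40.0 mi  (cumulative 40.0 mi)
B→C: 15.7 mi  (cumulative 55.8 mi)
C→D: 16.2 mi  (cumulative 72.0 mi)
Total route length ≈ 72 mi.

72 mi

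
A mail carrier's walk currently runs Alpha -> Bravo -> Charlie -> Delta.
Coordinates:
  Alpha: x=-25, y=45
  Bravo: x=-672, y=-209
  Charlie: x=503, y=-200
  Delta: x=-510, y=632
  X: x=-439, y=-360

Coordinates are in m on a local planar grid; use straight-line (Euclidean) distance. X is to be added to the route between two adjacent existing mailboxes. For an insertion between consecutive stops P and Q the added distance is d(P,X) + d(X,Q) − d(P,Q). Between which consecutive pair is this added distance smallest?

between Bravo and Charlie

Added distance for inserting X between each consecutive pair:
Alpha–Bravo: 161.7 m
Bravo–Charlie: 58.1 m
Charlie–Delta: 639.2 m
Smallest added distance is 58.1 m, inserting between Bravo and Charlie.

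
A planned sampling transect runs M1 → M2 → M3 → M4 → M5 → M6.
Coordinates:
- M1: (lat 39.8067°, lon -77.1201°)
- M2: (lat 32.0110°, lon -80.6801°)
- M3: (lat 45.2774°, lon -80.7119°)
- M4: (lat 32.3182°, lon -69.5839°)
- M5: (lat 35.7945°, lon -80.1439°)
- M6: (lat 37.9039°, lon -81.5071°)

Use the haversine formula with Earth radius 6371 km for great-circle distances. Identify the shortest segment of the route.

Leg distances:
M1→M2: 924.0 km
M2→M3: 1475.2 km
M3→M4: 1730.2 km
M4→M5: 1046.1 km
M5→M6: 264.1 km
The shortest leg is M5–M6 at 264.1 km.

M5–M6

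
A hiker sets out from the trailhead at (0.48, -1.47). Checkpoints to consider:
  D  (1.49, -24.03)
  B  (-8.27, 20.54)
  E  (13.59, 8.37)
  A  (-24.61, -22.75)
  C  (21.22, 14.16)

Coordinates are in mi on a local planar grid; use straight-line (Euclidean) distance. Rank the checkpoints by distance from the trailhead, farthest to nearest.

A, C, B, D, E

Distance from the trailhead at (0.48, -1.47) to each:
A (-24.61, -22.75): 32.9 mi
C (21.22, 14.16): 26.0 mi
B (-8.27, 20.54): 23.7 mi
D (1.49, -24.03): 22.6 mi
E (13.59, 8.37): 16.4 mi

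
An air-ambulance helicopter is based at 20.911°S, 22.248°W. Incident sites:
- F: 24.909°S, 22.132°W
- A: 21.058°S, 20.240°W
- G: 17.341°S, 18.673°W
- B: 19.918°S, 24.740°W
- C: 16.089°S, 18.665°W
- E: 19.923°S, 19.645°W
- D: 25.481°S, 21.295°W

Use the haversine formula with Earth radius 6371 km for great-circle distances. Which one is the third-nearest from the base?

Distance to each, sorted:
A: 209.1 km
B: 282.2 km
E: 292.7 km
F: 444.7 km
D: 517.4 km
G: 546.4 km
C: 655.8 km
The third-nearest is E at 292.7 km.

E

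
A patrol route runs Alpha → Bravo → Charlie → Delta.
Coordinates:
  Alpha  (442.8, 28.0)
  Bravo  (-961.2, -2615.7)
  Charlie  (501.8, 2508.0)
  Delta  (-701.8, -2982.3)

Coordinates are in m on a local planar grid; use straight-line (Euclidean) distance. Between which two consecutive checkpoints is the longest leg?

Leg distances:
Alpha→Bravo: 2993.4 m
Bravo→Charlie: 5328.5 m
Charlie→Delta: 5620.7 m
The longest leg is Charlie–Delta at 5620.7 m.

Charlie–Delta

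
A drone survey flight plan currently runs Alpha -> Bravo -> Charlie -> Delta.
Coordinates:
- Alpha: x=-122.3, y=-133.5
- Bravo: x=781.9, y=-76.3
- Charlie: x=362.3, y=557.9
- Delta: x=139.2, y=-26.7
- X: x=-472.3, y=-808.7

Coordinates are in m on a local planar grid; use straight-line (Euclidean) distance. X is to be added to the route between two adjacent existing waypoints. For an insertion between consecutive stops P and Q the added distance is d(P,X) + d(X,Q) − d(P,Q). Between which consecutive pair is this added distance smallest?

Added distance for inserting X between each consecutive pair:
Alpha–Bravo: 1306.9 m
Bravo–Charlie: 2293.2 m
Charlie–Delta: 1968.3 m
Smallest added distance is 1306.9 m, inserting between Alpha and Bravo.

between Alpha and Bravo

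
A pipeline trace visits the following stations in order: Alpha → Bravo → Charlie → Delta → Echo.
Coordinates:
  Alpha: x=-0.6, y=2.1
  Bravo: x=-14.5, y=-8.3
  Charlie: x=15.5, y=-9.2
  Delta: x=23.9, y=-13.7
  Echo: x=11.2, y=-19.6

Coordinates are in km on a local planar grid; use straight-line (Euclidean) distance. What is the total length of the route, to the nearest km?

71 km

Leg distances:
Alpha→Bravo: 17.4 km  (cumulative 17.4 km)
Bravo→Charlie: 30.0 km  (cumulative 47.4 km)
Charlie→Delta: 9.5 km  (cumulative 56.9 km)
Delta→Echo: 14.0 km  (cumulative 70.9 km)
Total route length ≈ 71 km.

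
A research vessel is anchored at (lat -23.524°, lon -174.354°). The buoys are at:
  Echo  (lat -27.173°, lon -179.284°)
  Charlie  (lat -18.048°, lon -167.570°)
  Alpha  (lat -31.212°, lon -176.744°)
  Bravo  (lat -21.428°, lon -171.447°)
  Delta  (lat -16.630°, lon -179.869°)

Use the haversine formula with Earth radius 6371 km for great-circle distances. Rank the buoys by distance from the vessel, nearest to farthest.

Distances from the vessel:
Bravo (lat -21.428°, lon -171.447°): 378.8 km
Echo (lat -27.173°, lon -179.284°): 640.2 km
Alpha (lat -31.212°, lon -176.744°): 886.8 km
Charlie (lat -18.048°, lon -167.570°): 931.4 km
Delta (lat -16.630°, lon -179.869°): 958.5 km

Bravo, Echo, Alpha, Charlie, Delta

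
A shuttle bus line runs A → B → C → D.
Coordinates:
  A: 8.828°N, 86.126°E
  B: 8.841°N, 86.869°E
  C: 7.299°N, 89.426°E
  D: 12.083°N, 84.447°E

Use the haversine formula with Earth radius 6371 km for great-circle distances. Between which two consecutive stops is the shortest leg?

Leg distances:
A→B: 81.7 km
B→C: 329.6 km
C→D: 762.0 km
The shortest leg is A–B at 81.7 km.

A–B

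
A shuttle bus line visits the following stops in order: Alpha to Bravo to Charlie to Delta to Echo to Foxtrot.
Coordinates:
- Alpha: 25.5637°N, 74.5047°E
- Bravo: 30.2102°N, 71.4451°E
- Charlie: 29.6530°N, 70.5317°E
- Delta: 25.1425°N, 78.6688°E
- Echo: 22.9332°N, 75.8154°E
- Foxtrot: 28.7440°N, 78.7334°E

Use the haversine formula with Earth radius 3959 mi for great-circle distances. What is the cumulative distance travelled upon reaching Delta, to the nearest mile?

Leg distances:
Alpha→Bravo: 371.4 mi  (cumulative 371.4 mi)
Bravo→Charlie: 66.9 mi  (cumulative 438.3 mi)
Charlie→Delta: 588.2 mi  (cumulative 1026.5 mi)
Cumulative distance at Delta ≈ 1027 mi.

1027 mi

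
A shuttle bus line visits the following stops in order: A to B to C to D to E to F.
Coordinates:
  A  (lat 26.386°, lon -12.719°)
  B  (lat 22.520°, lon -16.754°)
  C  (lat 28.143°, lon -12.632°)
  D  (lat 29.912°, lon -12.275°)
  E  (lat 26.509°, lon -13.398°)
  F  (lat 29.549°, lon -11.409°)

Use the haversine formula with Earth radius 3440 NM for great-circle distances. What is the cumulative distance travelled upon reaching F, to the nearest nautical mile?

Leg distances:
A→B: 320.1 NM  (cumulative 320.1 NM)
B→C: 404.9 NM  (cumulative 725.0 NM)
C→D: 107.9 NM  (cumulative 832.9 NM)
D→E: 212.8 NM  (cumulative 1045.6 NM)
E→F: 210.8 NM  (cumulative 1256.4 NM)
Cumulative distance at F ≈ 1256 NM.

1256 NM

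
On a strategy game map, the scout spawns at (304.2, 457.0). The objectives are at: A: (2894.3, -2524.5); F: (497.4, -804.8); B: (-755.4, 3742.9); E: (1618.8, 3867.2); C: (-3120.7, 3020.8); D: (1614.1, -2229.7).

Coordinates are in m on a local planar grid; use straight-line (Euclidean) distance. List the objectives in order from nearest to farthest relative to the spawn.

F, D, B, E, A, C

Computing each straight-line distance from (304.2, 457.0):
F (497.4, -804.8): 1276.5 m
D (1614.1, -2229.7): 2989.0 m
B (-755.4, 3742.9): 3452.5 m
E (1618.8, 3867.2): 3654.8 m
A (2894.3, -2524.5): 3949.4 m
C (-3120.7, 3020.8): 4278.2 m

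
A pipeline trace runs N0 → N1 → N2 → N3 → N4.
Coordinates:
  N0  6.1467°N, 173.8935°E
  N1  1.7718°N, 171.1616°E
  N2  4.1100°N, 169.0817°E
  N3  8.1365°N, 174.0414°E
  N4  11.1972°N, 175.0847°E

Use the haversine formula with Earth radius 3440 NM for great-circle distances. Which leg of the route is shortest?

Leg distances:
N0→N1: 309.4 NM
N1→N2: 187.8 NM
N2→N3: 382.2 NM
N3→N4: 193.9 NM
The shortest leg is N1–N2 at 187.8 NM.

N1–N2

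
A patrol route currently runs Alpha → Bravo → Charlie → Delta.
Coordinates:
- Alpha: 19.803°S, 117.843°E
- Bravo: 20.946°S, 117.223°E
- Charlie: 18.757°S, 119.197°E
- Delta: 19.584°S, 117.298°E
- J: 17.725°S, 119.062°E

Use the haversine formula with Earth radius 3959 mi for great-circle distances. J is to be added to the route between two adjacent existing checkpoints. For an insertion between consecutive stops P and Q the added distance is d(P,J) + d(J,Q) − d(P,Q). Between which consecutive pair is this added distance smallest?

between Charlie and Delta

Added distance for inserting J between each consecutive pair:
Alpha–Bravo: 328.4 mi
Bravo–Charlie: 126.3 mi
Charlie–Delta: 108.1 mi
Smallest added distance is 108.1 mi, inserting between Charlie and Delta.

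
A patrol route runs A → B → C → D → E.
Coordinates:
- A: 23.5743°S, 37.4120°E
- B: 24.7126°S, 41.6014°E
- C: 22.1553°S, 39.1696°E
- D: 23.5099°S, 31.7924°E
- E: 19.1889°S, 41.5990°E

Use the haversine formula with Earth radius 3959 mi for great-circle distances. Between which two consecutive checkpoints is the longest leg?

Leg distances:
A→B: 275.6 mi
B→C: 234.5 mi
C→D: 479.0 mi
D→E: 697.9 mi
The longest leg is D–E at 697.9 mi.

D–E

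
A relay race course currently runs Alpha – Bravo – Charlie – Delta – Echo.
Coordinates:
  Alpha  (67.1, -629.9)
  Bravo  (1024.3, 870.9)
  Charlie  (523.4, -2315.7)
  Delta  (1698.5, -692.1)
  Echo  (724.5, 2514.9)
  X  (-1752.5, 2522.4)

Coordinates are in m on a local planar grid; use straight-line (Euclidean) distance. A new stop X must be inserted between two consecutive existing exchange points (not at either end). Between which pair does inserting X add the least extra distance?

Added distance for inserting X between each consecutive pair:
Alpha–Bravo: 5090.5 m
Bravo–Charlie: 5351.7 m
Charlie–Delta: 8058.6 m
Delta–Echo: 3841.6 m
Smallest added distance is 3841.6 m, inserting between Delta and Echo.

between Delta and Echo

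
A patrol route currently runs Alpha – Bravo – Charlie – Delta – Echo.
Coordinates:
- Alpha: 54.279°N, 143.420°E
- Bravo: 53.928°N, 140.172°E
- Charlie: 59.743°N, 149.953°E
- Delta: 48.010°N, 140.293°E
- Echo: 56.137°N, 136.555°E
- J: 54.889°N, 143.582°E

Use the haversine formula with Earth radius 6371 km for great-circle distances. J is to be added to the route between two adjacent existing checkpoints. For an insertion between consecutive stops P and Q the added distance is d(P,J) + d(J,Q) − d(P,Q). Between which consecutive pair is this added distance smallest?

Added distance for inserting J between each consecutive pair:
Alpha–Bravo: 98.5 km
Bravo–Charlie: 29.1 km
Charlie–Delta: 12.1 km
Delta–Echo: 322.6 km
Smallest added distance is 12.1 km, inserting between Charlie and Delta.

between Charlie and Delta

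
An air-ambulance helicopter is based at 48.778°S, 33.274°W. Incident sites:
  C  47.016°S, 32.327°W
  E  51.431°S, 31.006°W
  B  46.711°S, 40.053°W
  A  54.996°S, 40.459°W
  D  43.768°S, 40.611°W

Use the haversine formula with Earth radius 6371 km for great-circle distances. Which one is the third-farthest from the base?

B

Distances from the base (48.778°S, 33.274°W):
A: 848.3 km
D: 792.0 km
B: 556.3 km
E: 336.4 km
C: 208.3 km
The third-farthest is B at 556.3 km.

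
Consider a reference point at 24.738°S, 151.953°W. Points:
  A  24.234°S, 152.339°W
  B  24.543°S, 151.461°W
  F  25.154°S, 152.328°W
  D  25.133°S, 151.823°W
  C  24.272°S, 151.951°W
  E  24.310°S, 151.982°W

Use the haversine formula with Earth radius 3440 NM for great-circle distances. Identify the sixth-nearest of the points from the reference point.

Distance to each, sorted:
D: 24.7 NM
E: 25.7 NM
C: 28.0 NM
B: 29.3 NM
F: 32.3 NM
A: 36.9 NM
The sixth-nearest is A at 36.9 NM.

A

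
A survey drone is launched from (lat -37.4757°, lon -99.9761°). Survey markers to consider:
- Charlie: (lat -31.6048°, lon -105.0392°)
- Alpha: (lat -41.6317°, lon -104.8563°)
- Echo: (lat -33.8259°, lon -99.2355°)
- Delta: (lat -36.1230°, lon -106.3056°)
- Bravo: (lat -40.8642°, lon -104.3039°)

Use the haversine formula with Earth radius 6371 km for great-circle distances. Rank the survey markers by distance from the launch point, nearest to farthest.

Distance from the launch point at (lat -37.4757°, lon -99.9761°) to each:
Echo (lat -33.8259°, lon -99.2355°): 411.3 km
Bravo (lat -40.8642°, lon -104.3039°): 530.1 km
Delta (lat -36.1230°, lon -106.3056°): 583.2 km
Alpha (lat -41.6317°, lon -104.8563°): 623.2 km
Charlie (lat -31.6048°, lon -105.0392°): 800.5 km

Echo, Bravo, Delta, Alpha, Charlie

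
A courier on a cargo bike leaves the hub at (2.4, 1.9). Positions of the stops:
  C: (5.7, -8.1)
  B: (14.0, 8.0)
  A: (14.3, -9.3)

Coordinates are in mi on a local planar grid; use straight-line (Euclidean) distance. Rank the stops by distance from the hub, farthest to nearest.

Distances from the hub:
A (14.3, -9.3): 16.3 mi
B (14.0, 8.0): 13.1 mi
C (5.7, -8.1): 10.5 mi

A, B, C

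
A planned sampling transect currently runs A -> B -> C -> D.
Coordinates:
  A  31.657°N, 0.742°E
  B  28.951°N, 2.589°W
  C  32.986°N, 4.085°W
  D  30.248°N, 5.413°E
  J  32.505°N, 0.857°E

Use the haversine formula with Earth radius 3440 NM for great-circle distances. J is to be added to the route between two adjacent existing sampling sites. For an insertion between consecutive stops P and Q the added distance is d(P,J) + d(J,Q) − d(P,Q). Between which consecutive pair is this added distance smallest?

Added distance for inserting J between each consecutive pair:
A–B: 91.9 NM
B–C: 274.7 NM
C–D: 8.7 NM
Smallest added distance is 8.7 NM, inserting between C and D.

between C and D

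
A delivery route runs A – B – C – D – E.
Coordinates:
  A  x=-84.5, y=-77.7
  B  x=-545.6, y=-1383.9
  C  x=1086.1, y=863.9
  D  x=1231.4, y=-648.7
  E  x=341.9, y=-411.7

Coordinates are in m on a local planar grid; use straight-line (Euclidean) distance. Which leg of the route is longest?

Leg distances:
A→B: 1385.2 m
B→C: 2777.6 m
C→D: 1519.6 m
D→E: 920.5 m
The longest leg is B–C at 2777.6 m.

B–C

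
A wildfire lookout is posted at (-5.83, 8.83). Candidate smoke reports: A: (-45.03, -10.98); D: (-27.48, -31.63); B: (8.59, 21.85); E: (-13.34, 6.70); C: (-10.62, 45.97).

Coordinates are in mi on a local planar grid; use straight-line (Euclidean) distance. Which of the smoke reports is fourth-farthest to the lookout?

B

Distances from the lookout ((-5.83, 8.83)):
D: 45.9 mi
A: 43.9 mi
C: 37.4 mi
B: 19.4 mi
E: 7.8 mi
The fourth-farthest is B at 19.4 mi.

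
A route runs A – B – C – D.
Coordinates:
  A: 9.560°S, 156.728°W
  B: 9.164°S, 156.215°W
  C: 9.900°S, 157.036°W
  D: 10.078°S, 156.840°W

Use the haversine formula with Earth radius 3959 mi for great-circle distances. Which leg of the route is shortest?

Leg distances:
A→B: 44.4 mi
B→C: 75.6 mi
C→D: 18.1 mi
The shortest leg is C–D at 18.1 mi.

C–D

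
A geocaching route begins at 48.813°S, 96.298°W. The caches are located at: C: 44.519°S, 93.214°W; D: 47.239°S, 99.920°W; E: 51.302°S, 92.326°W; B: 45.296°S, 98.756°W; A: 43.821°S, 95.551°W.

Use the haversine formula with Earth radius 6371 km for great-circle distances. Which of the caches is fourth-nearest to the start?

Distance to each, sorted:
D: 321.2 km
E: 396.1 km
B: 433.1 km
C: 532.2 km
A: 558.0 km
The fourth-nearest is C at 532.2 km.

C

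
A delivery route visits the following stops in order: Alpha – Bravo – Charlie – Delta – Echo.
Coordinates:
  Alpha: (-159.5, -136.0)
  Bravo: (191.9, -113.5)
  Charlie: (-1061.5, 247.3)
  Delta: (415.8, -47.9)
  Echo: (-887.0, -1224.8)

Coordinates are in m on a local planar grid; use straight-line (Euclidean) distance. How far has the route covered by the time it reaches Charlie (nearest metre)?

Leg distances:
Alpha→Bravo: 352.1 m  (cumulative 352.1 m)
Bravo→Charlie: 1304.3 m  (cumulative 1656.4 m)
Cumulative distance at Charlie ≈ 1656 m.

1656 m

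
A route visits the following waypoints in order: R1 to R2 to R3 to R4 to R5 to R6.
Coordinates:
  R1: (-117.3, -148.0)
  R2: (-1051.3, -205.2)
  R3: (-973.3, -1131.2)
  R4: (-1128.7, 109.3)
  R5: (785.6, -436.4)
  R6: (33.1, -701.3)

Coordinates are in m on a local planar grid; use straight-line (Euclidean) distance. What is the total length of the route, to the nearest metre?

5904 m

Leg distances:
R1→R2: 935.7 m  (cumulative 935.7 m)
R2→R3: 929.3 m  (cumulative 1865.0 m)
R3→R4: 1250.2 m  (cumulative 3115.2 m)
R4→R5: 1990.6 m  (cumulative 5105.8 m)
R5→R6: 797.8 m  (cumulative 5903.6 m)
Total route length ≈ 5904 m.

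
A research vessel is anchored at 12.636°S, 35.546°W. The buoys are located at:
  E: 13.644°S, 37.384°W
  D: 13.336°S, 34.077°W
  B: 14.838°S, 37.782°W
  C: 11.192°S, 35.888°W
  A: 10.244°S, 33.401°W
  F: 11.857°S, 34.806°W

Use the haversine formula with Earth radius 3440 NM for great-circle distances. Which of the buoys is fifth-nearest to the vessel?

B

Distance to each, sorted:
F: 63.8 NM
C: 89.0 NM
D: 95.7 NM
E: 123.3 NM
B: 185.7 NM
A: 191.2 NM
The fifth-nearest is B at 185.7 NM.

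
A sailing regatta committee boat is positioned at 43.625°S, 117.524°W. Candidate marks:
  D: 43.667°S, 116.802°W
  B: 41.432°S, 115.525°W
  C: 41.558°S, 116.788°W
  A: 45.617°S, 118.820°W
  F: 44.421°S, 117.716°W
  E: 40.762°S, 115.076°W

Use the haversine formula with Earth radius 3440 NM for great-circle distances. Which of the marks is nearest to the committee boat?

D

Distances from the committee boat (43.625°S, 117.524°W):
D: 31.5 NM
F: 48.5 NM
C: 128.3 NM
A: 131.8 NM
B: 158.6 NM
E: 203.5 NM
The nearest is D at 31.5 NM.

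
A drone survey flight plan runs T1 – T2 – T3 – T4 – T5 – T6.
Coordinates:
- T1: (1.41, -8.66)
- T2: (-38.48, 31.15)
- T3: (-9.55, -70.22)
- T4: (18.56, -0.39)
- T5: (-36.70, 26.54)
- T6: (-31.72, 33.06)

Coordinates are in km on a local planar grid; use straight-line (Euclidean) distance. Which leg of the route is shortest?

Leg distances:
T1→T2: 56.4 km
T2→T3: 105.4 km
T3→T4: 75.3 km
T4→T5: 61.5 km
T5→T6: 8.2 km
The shortest leg is T5–T6 at 8.2 km.

T5–T6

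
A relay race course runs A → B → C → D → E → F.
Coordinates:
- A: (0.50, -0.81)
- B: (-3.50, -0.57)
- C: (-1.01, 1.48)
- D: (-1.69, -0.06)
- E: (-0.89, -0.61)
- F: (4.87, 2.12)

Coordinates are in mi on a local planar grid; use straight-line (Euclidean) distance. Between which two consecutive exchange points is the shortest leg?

Leg distances:
A→B: 4.0 mi
B→C: 3.2 mi
C→D: 1.7 mi
D→E: 1.0 mi
E→F: 6.4 mi
The shortest leg is D–E at 1.0 mi.

D–E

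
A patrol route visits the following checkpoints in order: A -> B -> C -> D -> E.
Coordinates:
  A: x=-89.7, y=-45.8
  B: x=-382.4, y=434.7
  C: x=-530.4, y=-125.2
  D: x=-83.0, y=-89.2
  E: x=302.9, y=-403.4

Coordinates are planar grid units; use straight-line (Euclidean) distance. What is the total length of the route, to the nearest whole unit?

Leg distances:
A→B: 562.6  (cumulative 562.6)
B→C: 579.1  (cumulative 1141.8)
C→D: 448.8  (cumulative 1590.6)
D→E: 497.6  (cumulative 2088.2)
Total route length ≈ 2088.

2088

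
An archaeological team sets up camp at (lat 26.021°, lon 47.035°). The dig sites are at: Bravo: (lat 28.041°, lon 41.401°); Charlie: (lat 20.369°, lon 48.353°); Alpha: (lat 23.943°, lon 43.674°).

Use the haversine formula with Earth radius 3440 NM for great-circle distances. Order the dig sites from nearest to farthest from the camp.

Alpha, Bravo, Charlie

Distances from the camp:
Alpha (lat 23.943°, lon 43.674°): 221.4 NM
Bravo (lat 28.041°, lon 41.401°): 324.8 NM
Charlie (lat 20.369°, lon 48.353°): 347.0 NM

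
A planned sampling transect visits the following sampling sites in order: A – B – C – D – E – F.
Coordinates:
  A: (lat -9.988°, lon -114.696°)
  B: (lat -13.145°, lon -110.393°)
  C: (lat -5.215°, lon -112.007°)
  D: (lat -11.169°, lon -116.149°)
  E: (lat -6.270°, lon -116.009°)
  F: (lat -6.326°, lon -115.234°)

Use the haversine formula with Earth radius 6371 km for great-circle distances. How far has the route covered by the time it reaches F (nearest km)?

Leg distances:
A→B: 585.6 km  (cumulative 585.6 km)
B→C: 899.4 km  (cumulative 1484.9 km)
C→D: 803.7 km  (cumulative 2288.6 km)
D→E: 545.0 km  (cumulative 2833.6 km)
E→F: 85.9 km  (cumulative 2919.5 km)
Cumulative distance at F ≈ 2919 km.

2919 km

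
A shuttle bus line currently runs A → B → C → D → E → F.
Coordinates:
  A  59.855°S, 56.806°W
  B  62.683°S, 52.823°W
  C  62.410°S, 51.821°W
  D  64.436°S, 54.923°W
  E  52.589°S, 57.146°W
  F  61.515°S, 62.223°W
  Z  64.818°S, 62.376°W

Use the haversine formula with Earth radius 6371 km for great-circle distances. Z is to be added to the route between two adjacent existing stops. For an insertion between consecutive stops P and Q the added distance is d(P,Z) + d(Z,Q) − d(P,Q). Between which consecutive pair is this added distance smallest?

between D and E

Added distance for inserting Z between each consecutive pair:
A–B: 767.8 km
B–C: 1051.3 km
C–D: 669.8 km
D–E: 425.8 km
E–F: 721.0 km
Smallest added distance is 425.8 km, inserting between D and E.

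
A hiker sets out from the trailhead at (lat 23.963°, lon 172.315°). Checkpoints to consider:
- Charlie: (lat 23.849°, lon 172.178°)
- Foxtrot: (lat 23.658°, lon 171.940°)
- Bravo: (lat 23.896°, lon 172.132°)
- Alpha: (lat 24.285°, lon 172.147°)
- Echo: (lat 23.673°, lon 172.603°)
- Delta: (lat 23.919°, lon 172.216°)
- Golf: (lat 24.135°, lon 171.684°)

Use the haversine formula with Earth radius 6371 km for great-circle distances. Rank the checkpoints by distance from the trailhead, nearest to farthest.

Delta, Charlie, Bravo, Alpha, Echo, Foxtrot, Golf

Distances from the trailhead:
Delta (lat 23.919°, lon 172.216°): 11.2 km
Charlie (lat 23.849°, lon 172.178°): 18.8 km
Bravo (lat 23.896°, lon 172.132°): 20.0 km
Alpha (lat 24.285°, lon 172.147°): 39.7 km
Echo (lat 23.673°, lon 172.603°): 43.6 km
Foxtrot (lat 23.658°, lon 171.940°): 51.0 km
Golf (lat 24.135°, lon 171.684°): 66.9 km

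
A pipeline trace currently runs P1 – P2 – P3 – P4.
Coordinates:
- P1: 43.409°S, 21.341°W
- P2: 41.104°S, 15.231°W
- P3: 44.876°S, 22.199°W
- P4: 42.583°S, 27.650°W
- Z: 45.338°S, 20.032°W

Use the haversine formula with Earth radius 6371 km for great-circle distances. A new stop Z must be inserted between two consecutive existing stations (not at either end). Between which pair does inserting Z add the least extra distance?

Added distance for inserting Z between each consecutive pair:
P1–P2: 284.7 km
P2–P3: 83.5 km
P3–P4: 353.0 km
Smallest added distance is 83.5 km, inserting between P2 and P3.

between P2 and P3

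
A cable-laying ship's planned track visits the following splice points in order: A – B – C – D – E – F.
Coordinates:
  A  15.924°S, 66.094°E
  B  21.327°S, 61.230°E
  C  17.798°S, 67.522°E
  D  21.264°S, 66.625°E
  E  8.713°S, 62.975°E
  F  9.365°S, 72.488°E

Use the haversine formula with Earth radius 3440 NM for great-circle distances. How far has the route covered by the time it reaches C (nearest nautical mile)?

Leg distances:
A→B: 426.3 NM  (cumulative 426.3 NM)
B→C: 414.2 NM  (cumulative 840.5 NM)
Cumulative distance at C ≈ 840 NM.

840 NM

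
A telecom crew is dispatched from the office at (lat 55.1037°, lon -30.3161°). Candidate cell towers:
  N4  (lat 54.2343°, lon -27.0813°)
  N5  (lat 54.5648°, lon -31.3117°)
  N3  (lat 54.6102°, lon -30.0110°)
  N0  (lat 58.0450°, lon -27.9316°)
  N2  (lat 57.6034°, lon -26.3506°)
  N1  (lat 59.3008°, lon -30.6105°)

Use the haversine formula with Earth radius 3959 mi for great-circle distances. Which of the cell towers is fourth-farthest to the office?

N4

Distance to each, sorted:
N1: 290.2 mi
N2: 229.9 mi
N0: 222.5 mi
N4: 142.5 mi
N5: 54.4 mi
N3: 36.2 mi
The fourth-farthest is N4 at 142.5 mi.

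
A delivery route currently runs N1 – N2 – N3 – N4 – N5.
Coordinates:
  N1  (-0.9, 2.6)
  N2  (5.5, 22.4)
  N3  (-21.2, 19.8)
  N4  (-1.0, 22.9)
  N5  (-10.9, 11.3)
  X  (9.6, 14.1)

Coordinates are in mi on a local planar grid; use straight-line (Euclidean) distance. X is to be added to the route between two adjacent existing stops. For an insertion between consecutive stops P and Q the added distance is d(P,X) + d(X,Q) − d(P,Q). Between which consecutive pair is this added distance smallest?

between N1 and N2

Added distance for inserting X between each consecutive pair:
N1–N2: 4.0 mi
N2–N3: 13.8 mi
N3–N4: 24.7 mi
N4–N5: 19.2 mi
Smallest added distance is 4.0 mi, inserting between N1 and N2.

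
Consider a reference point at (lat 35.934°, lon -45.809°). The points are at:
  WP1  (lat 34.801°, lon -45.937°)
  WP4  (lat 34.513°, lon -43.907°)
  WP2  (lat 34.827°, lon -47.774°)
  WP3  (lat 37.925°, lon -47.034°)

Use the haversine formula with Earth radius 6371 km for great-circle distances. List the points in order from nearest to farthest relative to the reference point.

Distance from the reference point at (lat 35.934°, lon -45.809°) to each:
WP1 (lat 34.801°, lon -45.937°): 126.5 km
WP2 (lat 34.827°, lon -47.774°): 216.5 km
WP4 (lat 34.513°, lon -43.907°): 234.1 km
WP3 (lat 37.925°, lon -47.034°): 246.7 km

WP1, WP2, WP4, WP3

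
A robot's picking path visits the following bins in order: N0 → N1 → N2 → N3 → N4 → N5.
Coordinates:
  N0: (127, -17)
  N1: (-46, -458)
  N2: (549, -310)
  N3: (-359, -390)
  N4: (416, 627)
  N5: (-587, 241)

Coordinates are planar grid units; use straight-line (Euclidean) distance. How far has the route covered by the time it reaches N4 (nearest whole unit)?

3277

Leg distances:
N0→N1: 473.7  (cumulative 473.7)
N1→N2: 613.1  (cumulative 1086.8)
N2→N3: 911.5  (cumulative 1998.4)
N3→N4: 1278.6  (cumulative 3277.0)
Cumulative distance at N4 ≈ 3277.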